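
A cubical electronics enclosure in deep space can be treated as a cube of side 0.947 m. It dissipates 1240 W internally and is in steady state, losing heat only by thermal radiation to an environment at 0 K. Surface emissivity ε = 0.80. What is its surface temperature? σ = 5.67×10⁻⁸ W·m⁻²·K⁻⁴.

T ≈ 267 K

Steady state: internal power = radiated power, P = εσA T⁴.
Radiating area A = 6L² = 5.381 m².
T⁴ = P/(εσA) = 1240/(0.80·5.67×10⁻⁸·5.381) = 5.080×10⁹ K⁴.
T = (5.080×10⁹)^(1/4).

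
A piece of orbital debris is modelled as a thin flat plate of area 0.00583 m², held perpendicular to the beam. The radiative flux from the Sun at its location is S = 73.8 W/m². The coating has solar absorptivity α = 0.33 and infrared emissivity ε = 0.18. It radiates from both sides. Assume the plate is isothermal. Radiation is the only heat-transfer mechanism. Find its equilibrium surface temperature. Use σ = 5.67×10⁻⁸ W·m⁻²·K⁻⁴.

T ≈ 186 K

At equilibrium, absorbed power = emitted power.
Absorbing cross-section = A = 0.005830 m²; emitting surface = 2A = 0.01166 m² (ratio 2).
αS·A_cross = εσ·A_surf·T⁴  ⇒  T⁴ = αS/(ε·2σ).
T⁴ = 0.330·73.8/(0.18·2·5.67×10⁻⁸) = 1.193×10⁹ K⁴.
T = (1.193×10⁹)^(1/4).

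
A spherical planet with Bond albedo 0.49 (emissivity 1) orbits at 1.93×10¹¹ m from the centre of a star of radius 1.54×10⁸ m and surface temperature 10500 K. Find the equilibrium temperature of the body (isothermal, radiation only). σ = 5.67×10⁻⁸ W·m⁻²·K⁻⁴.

The star's surface emits σT_*⁴; at distance d the flux is S = σT_*⁴(R_*/d)².
S = 5.67×10⁻⁸·(10500)⁴·(1.54×10⁸/1.93×10¹¹)² = 438.8 W/m².
For an isothermal sphere T⁴ = (1−a)S/(4σ) = 9.867×10⁸ K⁴.

T ≈ 177 K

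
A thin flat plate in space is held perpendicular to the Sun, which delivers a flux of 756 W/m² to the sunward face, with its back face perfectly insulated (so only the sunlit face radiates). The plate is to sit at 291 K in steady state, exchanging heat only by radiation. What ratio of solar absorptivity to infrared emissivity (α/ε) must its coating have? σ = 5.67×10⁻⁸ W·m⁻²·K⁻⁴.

α/ε ≈ 0.538

Balance: αS·A = εσ·1A·T⁴ ⇒ α/ε = σT⁴/S.
α/ε = 5.67×10⁻⁸·(291)⁴/756 = 5.67×10⁻⁸·7.171×10⁹/756.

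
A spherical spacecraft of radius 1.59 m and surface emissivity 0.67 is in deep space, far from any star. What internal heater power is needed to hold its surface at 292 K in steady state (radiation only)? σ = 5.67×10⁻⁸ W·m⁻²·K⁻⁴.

P = εσ·4πr²·T⁴.
4πr² = 31.77 m²; T⁴ = 7.270×10⁹ K⁴.
P = 0.67·5.67×10⁻⁸·31.77·7.270×10⁹.

P ≈ 8770 W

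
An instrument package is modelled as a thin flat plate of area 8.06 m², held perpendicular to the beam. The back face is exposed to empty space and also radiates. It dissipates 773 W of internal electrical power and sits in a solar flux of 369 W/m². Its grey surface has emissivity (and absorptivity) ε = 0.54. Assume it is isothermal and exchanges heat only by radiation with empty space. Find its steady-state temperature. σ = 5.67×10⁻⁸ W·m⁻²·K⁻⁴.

At steady state, absorbed solar power + internal power = radiated power.
Absorbed: α·S·A_cross = 0.54·369·8.060 = 1606 W (cross-section A).
Total input = 1606 + 773 = 2379 W.
Radiated: εσ·A_surf·T⁴ with A_surf = 2A = 16.12 m².
T⁴ = 2379/(0.54·5.67×10⁻⁸·16.12) = 4.820×10⁹ K⁴.

T ≈ 263 K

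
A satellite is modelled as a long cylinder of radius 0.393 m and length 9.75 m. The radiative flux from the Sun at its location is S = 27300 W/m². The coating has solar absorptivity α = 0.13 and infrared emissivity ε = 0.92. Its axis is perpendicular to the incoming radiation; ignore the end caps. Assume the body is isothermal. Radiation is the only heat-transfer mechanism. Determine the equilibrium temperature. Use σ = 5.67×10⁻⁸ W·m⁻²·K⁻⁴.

At equilibrium, absorbed power = emitted power.
Absorbing cross-section = 2rL = 7.663 m²; emitting surface = 2πrL = 24.08 m² (ratio π).
αS·A_cross = εσ·A_surf·T⁴  ⇒  T⁴ = αS/(ε·πσ).
T⁴ = 0.130·27300/(0.92·π·5.67×10⁻⁸) = 2.166×10¹⁰ K⁴.
T = (2.166×10¹⁰)^(1/4).

T ≈ 384 K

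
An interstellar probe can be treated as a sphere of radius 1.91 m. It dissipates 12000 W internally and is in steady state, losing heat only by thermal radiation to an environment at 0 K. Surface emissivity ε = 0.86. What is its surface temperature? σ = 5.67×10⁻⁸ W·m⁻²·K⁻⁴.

Steady state: internal power = radiated power, P = εσA T⁴.
Radiating area A = 4πr² = 45.84 m².
T⁴ = P/(εσA) = 12000/(0.86·5.67×10⁻⁸·45.84) = 5.368×10⁹ K⁴.
T = (5.368×10⁹)^(1/4).

T ≈ 271 K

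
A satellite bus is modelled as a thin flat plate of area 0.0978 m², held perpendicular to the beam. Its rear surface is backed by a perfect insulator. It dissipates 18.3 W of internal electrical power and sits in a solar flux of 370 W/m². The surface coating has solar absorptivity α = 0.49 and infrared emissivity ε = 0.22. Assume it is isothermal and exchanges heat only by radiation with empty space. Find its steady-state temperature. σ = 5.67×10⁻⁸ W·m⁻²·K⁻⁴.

T ≈ 415 K

At steady state, absorbed solar power + internal power = radiated power.
Absorbed: α·S·A_cross = 0.49·370·0.09780 = 17.73 W (cross-section A).
Total input = 17.73 + 18.3 = 36.03 W.
Radiated: εσ·A_surf·T⁴ with A_surf = A = 0.09780 m².
T⁴ = 36.03/(0.22·5.67×10⁻⁸·0.09780) = 2.953×10¹⁰ K⁴.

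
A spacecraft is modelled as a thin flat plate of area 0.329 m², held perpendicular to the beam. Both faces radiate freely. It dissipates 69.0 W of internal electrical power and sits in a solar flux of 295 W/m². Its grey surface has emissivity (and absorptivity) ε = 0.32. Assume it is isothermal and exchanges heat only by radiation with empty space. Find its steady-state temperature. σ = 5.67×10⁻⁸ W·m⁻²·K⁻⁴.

At steady state, absorbed solar power + internal power = radiated power.
Absorbed: α·S·A_cross = 0.32·295·0.3290 = 31.06 W (cross-section A).
Total input = 31.06 + 69.0 = 100.1 W.
Radiated: εσ·A_surf·T⁴ with A_surf = 2A = 0.6580 m².
T⁴ = 100.1/(0.32·5.67×10⁻⁸·0.6580) = 8.381×10⁹ K⁴.

T ≈ 303 K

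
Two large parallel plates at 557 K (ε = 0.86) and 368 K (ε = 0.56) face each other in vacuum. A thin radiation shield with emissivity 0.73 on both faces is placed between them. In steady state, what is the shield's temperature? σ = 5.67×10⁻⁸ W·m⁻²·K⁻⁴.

In steady state the net flux on the hot side equals that on the cold side.
σ(T₁⁴−T_s⁴)/D₁ = σ(T_s⁴−T₂⁴)/D₂, with D₁ = 1/ε₁+1/ε_s−1 = 1.533, D₂ = 1/ε_s+1/ε₂−1 = 2.156.
Solve for T_s⁴: T_s⁴ = (D₂·T₁⁴ + D₁·T₂⁴)/(D₁+D₂) = 6.388×10¹⁰ K⁴.

T_s ≈ 503 K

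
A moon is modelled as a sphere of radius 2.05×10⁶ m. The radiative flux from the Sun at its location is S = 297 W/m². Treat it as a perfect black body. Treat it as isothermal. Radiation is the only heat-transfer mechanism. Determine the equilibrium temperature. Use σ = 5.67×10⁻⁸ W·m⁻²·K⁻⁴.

T ≈ 190 K

At equilibrium, absorbed power = emitted power.
Absorbing cross-section = πr² = 1.320×10¹³ m²; emitting surface = 4πr² = 5.281×10¹³ m² (ratio 4).
S·A_cross = εσ·A_surf·T⁴  ⇒  T⁴ = S/(4σ).
T⁴ = 1.00·297/(4·5.67×10⁻⁸) = 1.310×10⁹ K⁴.
T = (1.310×10⁹)^(1/4).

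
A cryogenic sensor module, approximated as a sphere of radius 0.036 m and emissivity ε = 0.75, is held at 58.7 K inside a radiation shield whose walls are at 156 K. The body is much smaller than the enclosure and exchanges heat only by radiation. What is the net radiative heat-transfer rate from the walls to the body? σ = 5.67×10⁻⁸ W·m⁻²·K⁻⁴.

For a small grey body in a large enclosure: P_net = εσA(T_body⁴ − T_wall⁴).
A = 4πr² = 0.01629 m²; T_body⁴ − T_wall⁴ = 1.187×10⁷ − 5.922×10⁸ = -5.804×10⁸ K⁴.
|P_net| = 0.75·5.67×10⁻⁸·0.01629·5.804×10⁸.

P_net ≈ 0.402 W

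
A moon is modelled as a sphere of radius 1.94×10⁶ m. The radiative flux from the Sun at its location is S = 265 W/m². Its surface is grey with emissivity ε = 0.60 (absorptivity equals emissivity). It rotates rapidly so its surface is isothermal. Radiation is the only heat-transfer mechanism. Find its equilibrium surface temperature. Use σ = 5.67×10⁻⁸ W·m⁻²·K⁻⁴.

At equilibrium, absorbed power = emitted power.
Absorbing cross-section = πr² = 1.182×10¹³ m²; emitting surface = 4πr² = 4.729×10¹³ m² (ratio 4).
εS·A_cross = εσ·A_surf·T⁴  ⇒  T⁴ = S/(4σ)   (ε cancels).
T⁴ = 265/(4·5.67×10⁻⁸) = 1.168×10⁹ K⁴.
T = (1.168×10⁹)^(1/4).

T ≈ 185 K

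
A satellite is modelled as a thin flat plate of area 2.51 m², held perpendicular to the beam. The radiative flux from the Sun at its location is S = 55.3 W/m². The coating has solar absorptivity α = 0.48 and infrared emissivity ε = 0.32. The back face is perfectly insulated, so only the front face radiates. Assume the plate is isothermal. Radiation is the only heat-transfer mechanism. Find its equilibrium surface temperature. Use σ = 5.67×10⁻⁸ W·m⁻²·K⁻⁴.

T ≈ 196 K

At equilibrium, absorbed power = emitted power.
Absorbing cross-section = A = 2.510 m²; emitting surface = A = 2.510 m² (ratio 1).
αS·A_cross = εσ·A_surf·T⁴  ⇒  T⁴ = αS/(ε·1σ).
T⁴ = 0.480·55.3/(0.32·1·5.67×10⁻⁸) = 1.463×10⁹ K⁴.
T = (1.463×10⁹)^(1/4).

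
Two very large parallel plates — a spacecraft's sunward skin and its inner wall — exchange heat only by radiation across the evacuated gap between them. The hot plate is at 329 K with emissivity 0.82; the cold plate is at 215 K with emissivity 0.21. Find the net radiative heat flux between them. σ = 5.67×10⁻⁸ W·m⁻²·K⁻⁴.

For two infinite grey parallel plates, q = σ(T₁⁴ − T₂⁴)/(1/ε₁ + 1/ε₂ − 1).
T₁⁴ − T₂⁴ = 1.172×10¹⁰ − 2.137×10⁹ = 9.579×10⁹ K⁴.
1/ε₁ + 1/ε₂ − 1 = 1.220 + 4.762 − 1 = 4.981.
q = 5.67×10⁻⁸ × 9.579×10⁹ / 4.981.

q ≈ 109 W/m²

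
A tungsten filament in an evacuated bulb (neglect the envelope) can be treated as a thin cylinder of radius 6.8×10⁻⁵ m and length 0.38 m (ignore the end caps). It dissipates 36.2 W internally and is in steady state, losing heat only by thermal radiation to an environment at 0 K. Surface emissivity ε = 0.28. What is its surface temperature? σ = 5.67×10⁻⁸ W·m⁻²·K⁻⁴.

Steady state: internal power = radiated power, P = εσA T⁴.
Radiating area A = 2πrL = 1.624×10⁻⁴ m².
T⁴ = P/(εσA) = 36.2/(0.28·5.67×10⁻⁸·1.624×10⁻⁴) = 1.404×10¹³ K⁴.
T = (1.404×10¹³)^(1/4).

T ≈ 1940 K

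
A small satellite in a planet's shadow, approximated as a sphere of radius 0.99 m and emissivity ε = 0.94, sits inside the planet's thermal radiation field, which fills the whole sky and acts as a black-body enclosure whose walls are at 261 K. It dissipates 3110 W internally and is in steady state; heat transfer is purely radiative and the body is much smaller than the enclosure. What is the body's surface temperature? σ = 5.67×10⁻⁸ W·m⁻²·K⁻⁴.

T ≈ 311 K

For a small grey body in a large enclosure, net radiated power = εσA(T⁴ − T_w⁴).
Steady state: P = εσA(T⁴ − T_w⁴) with A = 4πr² = 12.32 m².
T⁴ = P/(εσA) + T_w⁴ = 3110/(0.94·5.67×10⁻⁸·12.32) + (261)⁴
    = 4.738×10⁹ + 4.640×10⁹ = 9.378×10⁹ K⁴.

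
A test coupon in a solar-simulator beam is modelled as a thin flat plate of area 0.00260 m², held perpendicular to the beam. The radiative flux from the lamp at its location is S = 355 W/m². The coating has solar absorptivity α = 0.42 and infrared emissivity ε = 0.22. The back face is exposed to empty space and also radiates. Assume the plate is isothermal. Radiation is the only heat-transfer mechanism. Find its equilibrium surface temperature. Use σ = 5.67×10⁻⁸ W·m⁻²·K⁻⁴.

At equilibrium, absorbed power = emitted power.
Absorbing cross-section = A = 0.002600 m²; emitting surface = 2A = 0.005200 m² (ratio 2).
αS·A_cross = εσ·A_surf·T⁴  ⇒  T⁴ = αS/(ε·2σ).
T⁴ = 0.420·355/(0.22·2·5.67×10⁻⁸) = 5.976×10⁹ K⁴.
T = (5.976×10⁹)^(1/4).

T ≈ 278 K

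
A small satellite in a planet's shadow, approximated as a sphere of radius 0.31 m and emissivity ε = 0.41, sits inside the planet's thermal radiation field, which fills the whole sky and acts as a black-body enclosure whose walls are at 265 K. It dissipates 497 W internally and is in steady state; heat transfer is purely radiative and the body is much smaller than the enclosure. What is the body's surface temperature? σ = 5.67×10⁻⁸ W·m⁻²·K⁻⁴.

For a small grey body in a large enclosure, net radiated power = εσA(T⁴ − T_w⁴).
Steady state: P = εσA(T⁴ − T_w⁴) with A = 4πr² = 1.208 m².
T⁴ = P/(εσA) + T_w⁴ = 497/(0.41·5.67×10⁻⁸·1.208) + (265)⁴
    = 1.770×10¹⁰ + 4.932×10⁹ = 2.263×10¹⁰ K⁴.

T ≈ 388 K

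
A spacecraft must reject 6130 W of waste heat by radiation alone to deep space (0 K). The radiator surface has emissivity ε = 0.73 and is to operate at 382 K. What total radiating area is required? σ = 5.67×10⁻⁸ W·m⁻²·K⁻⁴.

P = εσA T⁴ ⇒ A = P/(εσT⁴).
T⁴ = 2.129×10¹⁰ K⁴.
A = 6130/(0.73 × 5.67×10⁻⁸ × 2.129×10¹⁰).

A ≈ 6.96 m²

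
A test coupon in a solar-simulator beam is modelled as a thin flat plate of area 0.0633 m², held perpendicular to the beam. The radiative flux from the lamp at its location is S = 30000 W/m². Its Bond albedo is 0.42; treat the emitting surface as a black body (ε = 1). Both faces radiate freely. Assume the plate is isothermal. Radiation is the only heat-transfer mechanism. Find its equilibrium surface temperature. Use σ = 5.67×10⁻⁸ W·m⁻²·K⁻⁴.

T ≈ 626 K

At equilibrium, absorbed power = emitted power.
Absorbing cross-section = A = 0.06330 m²; emitting surface = 2A = 0.1266 m² (ratio 2).
(1−a)S·A_cross = εσ·A_surf·T⁴  ⇒  T⁴ = (1−a)S/(2σ).
T⁴ = 0.580·30000/(2·5.67×10⁻⁸) = 1.534×10¹¹ K⁴.
T = (1.534×10¹¹)^(1/4).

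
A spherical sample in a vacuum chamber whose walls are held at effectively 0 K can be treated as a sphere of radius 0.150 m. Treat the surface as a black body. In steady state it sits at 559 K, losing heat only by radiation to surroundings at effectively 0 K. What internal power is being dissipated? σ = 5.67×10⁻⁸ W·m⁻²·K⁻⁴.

P ≈ 1570 W

Steady state: P = εσA T⁴.
A = 4πr² = 0.2827 m²; T⁴ = (559)⁴ = 9.764×10¹⁰ K⁴.
P = 1.0 × 5.67×10⁻⁸ × 0.2827 × 9.764×10¹⁰.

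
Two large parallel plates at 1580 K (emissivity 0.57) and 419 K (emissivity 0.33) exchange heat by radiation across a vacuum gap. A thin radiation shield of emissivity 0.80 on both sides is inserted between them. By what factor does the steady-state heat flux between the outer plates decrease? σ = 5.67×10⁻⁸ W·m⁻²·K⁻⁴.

Without shield: q₀ = σΔ(T⁴)/(1/ε₁+1/ε₂−1) with denominator 3.785.
With shield the two gaps are in series; the resistances add: (1/ε₁+1/ε_s−1)+(1/ε_s+1/ε₂−1) = 2.004+3.280 = 5.285.
Heat-flux ratio q₀/q = 5.285/3.785.

factor ≈ 1.40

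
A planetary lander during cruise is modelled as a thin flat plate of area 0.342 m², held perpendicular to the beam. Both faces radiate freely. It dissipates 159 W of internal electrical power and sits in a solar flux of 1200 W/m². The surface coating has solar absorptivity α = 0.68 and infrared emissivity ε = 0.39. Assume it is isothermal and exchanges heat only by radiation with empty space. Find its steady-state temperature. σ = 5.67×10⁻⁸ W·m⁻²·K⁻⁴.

T ≈ 413 K

At steady state, absorbed solar power + internal power = radiated power.
Absorbed: α·S·A_cross = 0.68·1200·0.3420 = 279.1 W (cross-section A).
Total input = 279.1 + 159 = 438.1 W.
Radiated: εσ·A_surf·T⁴ with A_surf = 2A = 0.6840 m².
T⁴ = 438.1/(0.39·5.67×10⁻⁸·0.6840) = 2.896×10¹⁰ K⁴.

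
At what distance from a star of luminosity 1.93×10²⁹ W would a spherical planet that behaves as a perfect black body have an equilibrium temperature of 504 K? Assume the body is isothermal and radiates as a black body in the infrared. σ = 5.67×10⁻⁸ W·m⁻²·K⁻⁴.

d ≈ 1.02×10¹² m

For an isothermal black-emitting sphere, (1−a)S·πr² = σ·4πr²·T⁴ ⇒ S = 4σT⁴/(1−a).
S = 4·5.67×10⁻⁸·(504)⁴/1.00 = 14630 W/m².
Flux falls as S = L/(4πd²), so d = √(L/(4πS)) = √(1.93×10²⁹/(4π·14630)).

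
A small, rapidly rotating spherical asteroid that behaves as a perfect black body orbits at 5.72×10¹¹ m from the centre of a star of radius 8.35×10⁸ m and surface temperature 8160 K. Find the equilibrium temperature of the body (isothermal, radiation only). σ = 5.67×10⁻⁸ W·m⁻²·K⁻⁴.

The star's surface emits σT_*⁴; at distance d the flux is S = σT_*⁴(R_*/d)².
S = 5.67×10⁻⁸·(8160)⁴·(8.35×10⁸/5.72×10¹¹)² = 535.7 W/m².
For an isothermal sphere T⁴ = (1−a)S/(4σ) = 2.362×10⁹ K⁴.

T ≈ 220 K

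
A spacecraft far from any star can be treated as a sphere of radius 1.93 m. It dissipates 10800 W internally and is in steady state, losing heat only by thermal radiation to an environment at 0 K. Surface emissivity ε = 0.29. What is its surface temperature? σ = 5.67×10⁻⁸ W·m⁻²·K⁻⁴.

T ≈ 344 K

Steady state: internal power = radiated power, P = εσA T⁴.
Radiating area A = 4πr² = 46.81 m².
T⁴ = P/(εσA) = 10800/(0.29·5.67×10⁻⁸·46.81) = 1.403×10¹⁰ K⁴.
T = (1.403×10¹⁰)^(1/4).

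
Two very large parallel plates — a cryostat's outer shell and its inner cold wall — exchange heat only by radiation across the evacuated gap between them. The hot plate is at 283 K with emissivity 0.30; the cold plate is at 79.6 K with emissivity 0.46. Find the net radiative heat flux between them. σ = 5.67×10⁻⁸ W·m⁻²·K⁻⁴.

q ≈ 80.2 W/m²

For two infinite grey parallel plates, q = σ(T₁⁴ − T₂⁴)/(1/ε₁ + 1/ε₂ − 1).
T₁⁴ − T₂⁴ = 6.414×10⁹ − 4.015×10⁷ = 6.374×10⁹ K⁴.
1/ε₁ + 1/ε₂ − 1 = 3.333 + 2.174 − 1 = 4.507.
q = 5.67×10⁻⁸ × 6.374×10⁹ / 4.507.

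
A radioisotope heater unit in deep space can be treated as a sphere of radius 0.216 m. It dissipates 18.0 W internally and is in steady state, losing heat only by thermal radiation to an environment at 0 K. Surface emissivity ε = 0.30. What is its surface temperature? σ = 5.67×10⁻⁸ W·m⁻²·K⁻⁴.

Steady state: internal power = radiated power, P = εσA T⁴.
Radiating area A = 4πr² = 0.5863 m².
T⁴ = P/(εσA) = 18.0/(0.30·5.67×10⁻⁸·0.5863) = 1.805×10⁹ K⁴.
T = (1.805×10⁹)^(1/4).

T ≈ 206 K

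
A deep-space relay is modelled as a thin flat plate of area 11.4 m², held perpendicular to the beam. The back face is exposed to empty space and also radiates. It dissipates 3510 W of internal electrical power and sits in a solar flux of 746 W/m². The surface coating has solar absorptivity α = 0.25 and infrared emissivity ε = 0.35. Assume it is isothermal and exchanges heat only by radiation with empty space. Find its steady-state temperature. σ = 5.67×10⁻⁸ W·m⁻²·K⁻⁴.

T ≈ 334 K

At steady state, absorbed solar power + internal power = radiated power.
Absorbed: α·S·A_cross = 0.25·746·11.40 = 2126 W (cross-section A).
Total input = 2126 + 3510 = 5636 W.
Radiated: εσ·A_surf·T⁴ with A_surf = 2A = 22.80 m².
T⁴ = 5636/(0.35·5.67×10⁻⁸·22.80) = 1.246×10¹⁰ K⁴.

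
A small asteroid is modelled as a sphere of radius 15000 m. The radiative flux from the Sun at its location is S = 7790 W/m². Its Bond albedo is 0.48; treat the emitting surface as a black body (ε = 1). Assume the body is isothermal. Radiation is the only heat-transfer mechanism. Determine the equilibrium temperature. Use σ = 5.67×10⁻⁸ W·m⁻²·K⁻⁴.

At equilibrium, absorbed power = emitted power.
Absorbing cross-section = πr² = 7.069×10⁸ m²; emitting surface = 4πr² = 2.827×10⁹ m² (ratio 4).
(1−a)S·A_cross = εσ·A_surf·T⁴  ⇒  T⁴ = (1−a)S/(4σ).
T⁴ = 0.520·7790/(4·5.67×10⁻⁸) = 1.786×10¹⁰ K⁴.
T = (1.786×10¹⁰)^(1/4).

T ≈ 366 K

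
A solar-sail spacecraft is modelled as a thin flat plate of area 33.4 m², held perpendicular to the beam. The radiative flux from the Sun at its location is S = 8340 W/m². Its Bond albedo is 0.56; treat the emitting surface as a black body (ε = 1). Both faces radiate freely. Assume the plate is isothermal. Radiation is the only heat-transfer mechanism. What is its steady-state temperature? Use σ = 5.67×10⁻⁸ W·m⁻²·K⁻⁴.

T ≈ 424 K

At equilibrium, absorbed power = emitted power.
Absorbing cross-section = A = 33.40 m²; emitting surface = 2A = 66.80 m² (ratio 2).
(1−a)S·A_cross = εσ·A_surf·T⁴  ⇒  T⁴ = (1−a)S/(2σ).
T⁴ = 0.440·8340/(2·5.67×10⁻⁸) = 3.236×10¹⁰ K⁴.
T = (3.236×10¹⁰)^(1/4).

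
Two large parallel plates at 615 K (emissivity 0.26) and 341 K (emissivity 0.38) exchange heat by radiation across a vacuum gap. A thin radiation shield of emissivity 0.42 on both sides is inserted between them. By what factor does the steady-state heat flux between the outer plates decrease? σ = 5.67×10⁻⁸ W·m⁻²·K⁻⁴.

Without shield: q₀ = σΔ(T⁴)/(1/ε₁+1/ε₂−1) with denominator 5.478.
With shield the two gaps are in series; the resistances add: (1/ε₁+1/ε_s−1)+(1/ε_s+1/ε₂−1) = 5.227+4.013 = 9.240.
Heat-flux ratio q₀/q = 9.240/5.478.

factor ≈ 1.69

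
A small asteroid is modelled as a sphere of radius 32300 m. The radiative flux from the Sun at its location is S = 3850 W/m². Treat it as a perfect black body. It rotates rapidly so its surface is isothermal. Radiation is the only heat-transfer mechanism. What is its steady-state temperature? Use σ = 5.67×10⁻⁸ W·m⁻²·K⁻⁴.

At equilibrium, absorbed power = emitted power.
Absorbing cross-section = πr² = 3.278×10⁹ m²; emitting surface = 4πr² = 1.311×10¹⁰ m² (ratio 4).
S·A_cross = εσ·A_surf·T⁴  ⇒  T⁴ = S/(4σ).
T⁴ = 1.00·3850/(4·5.67×10⁻⁸) = 1.698×10¹⁰ K⁴.
T = (1.698×10¹⁰)^(1/4).

T ≈ 361 K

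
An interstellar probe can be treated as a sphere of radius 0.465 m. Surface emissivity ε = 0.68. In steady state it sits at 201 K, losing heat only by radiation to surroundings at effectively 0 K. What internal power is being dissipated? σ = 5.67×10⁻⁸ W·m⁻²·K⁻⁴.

P ≈ 171 W

Steady state: P = εσA T⁴.
A = 4πr² = 2.717 m²; T⁴ = (201)⁴ = 1.632×10⁹ K⁴.
P = 0.68 × 5.67×10⁻⁸ × 2.717 × 1.632×10⁹.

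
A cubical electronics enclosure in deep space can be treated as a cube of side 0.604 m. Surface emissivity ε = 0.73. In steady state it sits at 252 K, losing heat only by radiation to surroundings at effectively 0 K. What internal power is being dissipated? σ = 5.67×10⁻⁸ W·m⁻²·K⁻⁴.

P ≈ 365 W

Steady state: P = εσA T⁴.
A = 6L² = 2.189 m²; T⁴ = (252)⁴ = 4.033×10⁹ K⁴.
P = 0.73 × 5.67×10⁻⁸ × 2.189 × 4.033×10⁹.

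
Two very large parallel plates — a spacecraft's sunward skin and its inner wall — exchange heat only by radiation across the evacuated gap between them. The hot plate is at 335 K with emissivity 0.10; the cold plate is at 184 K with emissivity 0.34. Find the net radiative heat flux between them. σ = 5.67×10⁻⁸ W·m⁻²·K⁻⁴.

q ≈ 54.4 W/m²

For two infinite grey parallel plates, q = σ(T₁⁴ − T₂⁴)/(1/ε₁ + 1/ε₂ − 1).
T₁⁴ − T₂⁴ = 1.259×10¹⁰ − 1.146×10⁹ = 1.145×10¹⁰ K⁴.
1/ε₁ + 1/ε₂ − 1 = 10.00 + 2.941 − 1 = 11.94.
q = 5.67×10⁻⁸ × 1.145×10¹⁰ / 11.94.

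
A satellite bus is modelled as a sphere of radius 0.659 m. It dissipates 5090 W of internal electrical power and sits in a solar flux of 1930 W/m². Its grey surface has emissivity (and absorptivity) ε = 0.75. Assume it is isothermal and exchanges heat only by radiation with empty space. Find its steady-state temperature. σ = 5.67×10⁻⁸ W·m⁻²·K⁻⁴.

T ≈ 418 K

At steady state, absorbed solar power + internal power = radiated power.
Absorbed: α·S·A_cross = 0.75·1930·1.364 = 1975 W (cross-section πr²).
Total input = 1975 + 5090 = 7065 W.
Radiated: εσ·A_surf·T⁴ with A_surf = 4πr² = 5.457 m².
T⁴ = 7065/(0.75·5.67×10⁻⁸·5.457) = 3.044×10¹⁰ K⁴.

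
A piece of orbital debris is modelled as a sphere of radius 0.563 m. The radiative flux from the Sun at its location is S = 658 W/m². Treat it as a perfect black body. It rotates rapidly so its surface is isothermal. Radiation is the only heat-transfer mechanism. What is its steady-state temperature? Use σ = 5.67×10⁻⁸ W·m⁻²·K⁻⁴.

At equilibrium, absorbed power = emitted power.
Absorbing cross-section = πr² = 0.9958 m²; emitting surface = 4πr² = 3.983 m² (ratio 4).
S·A_cross = εσ·A_surf·T⁴  ⇒  T⁴ = S/(4σ).
T⁴ = 1.00·658/(4·5.67×10⁻⁸) = 2.901×10⁹ K⁴.
T = (2.901×10⁹)^(1/4).

T ≈ 232 K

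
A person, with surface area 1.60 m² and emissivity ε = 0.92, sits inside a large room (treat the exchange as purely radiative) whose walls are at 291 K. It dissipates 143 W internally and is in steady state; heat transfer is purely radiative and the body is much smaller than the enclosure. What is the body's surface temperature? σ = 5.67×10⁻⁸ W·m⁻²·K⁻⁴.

T ≈ 307 K

For a small grey body in a large enclosure, net radiated power = εσA(T⁴ − T_w⁴).
Steady state: P = εσA(T⁴ − T_w⁴) with A = 1.60 m².
T⁴ = P/(εσA) + T_w⁴ = 143/(0.92·5.67×10⁻⁸·1.600) + (291)⁴
    = 1.713×10⁹ + 7.171×10⁹ = 8.884×10⁹ K⁴.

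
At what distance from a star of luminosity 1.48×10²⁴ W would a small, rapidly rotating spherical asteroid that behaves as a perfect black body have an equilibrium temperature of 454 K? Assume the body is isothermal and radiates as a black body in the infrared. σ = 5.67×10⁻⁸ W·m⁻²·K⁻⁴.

d ≈ 3.50×10⁹ m

For an isothermal black-emitting sphere, (1−a)S·πr² = σ·4πr²·T⁴ ⇒ S = 4σT⁴/(1−a).
S = 4·5.67×10⁻⁸·(454)⁴/1.00 = 9635 W/m².
Flux falls as S = L/(4πd²), so d = √(L/(4πS)) = √(1.48×10²⁴/(4π·9635)).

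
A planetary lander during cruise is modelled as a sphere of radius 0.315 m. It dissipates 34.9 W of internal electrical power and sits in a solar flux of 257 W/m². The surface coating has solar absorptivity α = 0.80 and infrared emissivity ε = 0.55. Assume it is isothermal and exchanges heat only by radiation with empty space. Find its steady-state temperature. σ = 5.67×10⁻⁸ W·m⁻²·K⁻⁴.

At steady state, absorbed solar power + internal power = radiated power.
Absorbed: α·S·A_cross = 0.80·257·0.3117 = 64.09 W (cross-section πr²).
Total input = 64.09 + 34.9 = 98.99 W.
Radiated: εσ·A_surf·T⁴ with A_surf = 4πr² = 1.247 m².
T⁴ = 98.99/(0.55·5.67×10⁻⁸·1.247) = 2.546×10⁹ K⁴.

T ≈ 225 K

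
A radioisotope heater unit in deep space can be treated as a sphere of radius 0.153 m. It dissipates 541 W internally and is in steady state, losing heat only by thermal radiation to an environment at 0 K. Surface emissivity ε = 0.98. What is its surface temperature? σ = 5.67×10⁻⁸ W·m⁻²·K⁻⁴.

Steady state: internal power = radiated power, P = εσA T⁴.
Radiating area A = 4πr² = 0.2942 m².
T⁴ = P/(εσA) = 541/(0.98·5.67×10⁻⁸·0.2942) = 3.310×10¹⁰ K⁴.
T = (3.310×10¹⁰)^(1/4).

T ≈ 427 K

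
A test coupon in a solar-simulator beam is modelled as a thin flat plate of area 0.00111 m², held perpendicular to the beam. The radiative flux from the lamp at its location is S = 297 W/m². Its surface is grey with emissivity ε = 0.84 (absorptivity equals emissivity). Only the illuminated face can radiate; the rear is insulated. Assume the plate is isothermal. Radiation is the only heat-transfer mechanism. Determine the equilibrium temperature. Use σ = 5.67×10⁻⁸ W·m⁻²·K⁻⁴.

At equilibrium, absorbed power = emitted power.
Absorbing cross-section = A = 0.001110 m²; emitting surface = A = 0.001110 m² (ratio 1).
εS·A_cross = εσ·A_surf·T⁴  ⇒  T⁴ = S/(1σ)   (ε cancels).
T⁴ = 297/(1·5.67×10⁻⁸) = 5.238×10⁹ K⁴.
T = (5.238×10⁹)^(1/4).

T ≈ 269 K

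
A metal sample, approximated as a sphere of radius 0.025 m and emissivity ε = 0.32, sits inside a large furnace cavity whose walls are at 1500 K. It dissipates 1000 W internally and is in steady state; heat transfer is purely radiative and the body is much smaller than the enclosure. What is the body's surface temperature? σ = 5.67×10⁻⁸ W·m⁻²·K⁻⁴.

T ≈ 1860 K

For a small grey body in a large enclosure, net radiated power = εσA(T⁴ − T_w⁴).
Steady state: P = εσA(T⁴ − T_w⁴) with A = 4πr² = 0.007854 m².
T⁴ = P/(εσA) + T_w⁴ = 1000/(0.32·5.67×10⁻⁸·0.007854) + (1500)⁴
    = 7.017×10¹² + 5.062×10¹² = 1.208×10¹³ K⁴.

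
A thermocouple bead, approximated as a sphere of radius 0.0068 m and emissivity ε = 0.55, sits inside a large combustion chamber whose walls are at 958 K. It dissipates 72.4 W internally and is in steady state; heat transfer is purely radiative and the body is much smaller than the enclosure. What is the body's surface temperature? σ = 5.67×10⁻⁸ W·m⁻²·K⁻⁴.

T ≈ 1480 K

For a small grey body in a large enclosure, net radiated power = εσA(T⁴ − T_w⁴).
Steady state: P = εσA(T⁴ − T_w⁴) with A = 4πr² = 5.811×10⁻⁴ m².
T⁴ = P/(εσA) + T_w⁴ = 72.4/(0.55·5.67×10⁻⁸·5.811×10⁻⁴) + (958)⁴
    = 3.995×10¹² + 8.423×10¹¹ = 4.838×10¹² K⁴.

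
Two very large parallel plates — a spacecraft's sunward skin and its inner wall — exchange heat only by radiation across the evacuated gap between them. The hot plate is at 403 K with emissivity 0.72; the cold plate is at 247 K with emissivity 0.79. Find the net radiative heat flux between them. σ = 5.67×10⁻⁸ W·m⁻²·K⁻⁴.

For two infinite grey parallel plates, q = σ(T₁⁴ − T₂⁴)/(1/ε₁ + 1/ε₂ − 1).
T₁⁴ − T₂⁴ = 2.638×10¹⁰ − 3.722×10⁹ = 2.265×10¹⁰ K⁴.
1/ε₁ + 1/ε₂ − 1 = 1.389 + 1.266 − 1 = 1.655.
q = 5.67×10⁻⁸ × 2.265×10¹⁰ / 1.655.

q ≈ 776 W/m²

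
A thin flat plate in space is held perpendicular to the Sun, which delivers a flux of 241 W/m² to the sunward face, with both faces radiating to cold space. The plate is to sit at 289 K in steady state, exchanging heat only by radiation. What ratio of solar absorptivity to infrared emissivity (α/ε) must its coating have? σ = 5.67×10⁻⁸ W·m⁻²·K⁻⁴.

α/ε ≈ 3.28

Balance: αS·A = εσ·2A·T⁴ ⇒ α/ε = 2σT⁴/S.
α/ε = 2·5.67×10⁻⁸·(289)⁴/241 = 2·5.67×10⁻⁸·6.976×10⁹/241.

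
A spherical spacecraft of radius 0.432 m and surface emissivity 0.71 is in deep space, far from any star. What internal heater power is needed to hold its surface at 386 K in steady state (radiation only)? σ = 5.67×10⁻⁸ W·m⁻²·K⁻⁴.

P ≈ 2100 W

P = εσ·4πr²·T⁴.
4πr² = 2.345 m²; T⁴ = 2.220×10¹⁰ K⁴.
P = 0.71·5.67×10⁻⁸·2.345·2.220×10¹⁰.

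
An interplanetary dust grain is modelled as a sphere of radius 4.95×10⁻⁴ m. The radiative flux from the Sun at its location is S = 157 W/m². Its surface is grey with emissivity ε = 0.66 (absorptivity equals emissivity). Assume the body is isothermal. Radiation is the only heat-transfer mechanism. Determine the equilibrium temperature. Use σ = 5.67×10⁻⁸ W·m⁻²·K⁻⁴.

At equilibrium, absorbed power = emitted power.
Absorbing cross-section = πr² = 7.698×10⁻⁷ m²; emitting surface = 4πr² = 3.079×10⁻⁶ m² (ratio 4).
εS·A_cross = εσ·A_surf·T⁴  ⇒  T⁴ = S/(4σ)   (ε cancels).
T⁴ = 157/(4·5.67×10⁻⁸) = 6.922×10⁸ K⁴.
T = (6.922×10⁸)^(1/4).

T ≈ 162 K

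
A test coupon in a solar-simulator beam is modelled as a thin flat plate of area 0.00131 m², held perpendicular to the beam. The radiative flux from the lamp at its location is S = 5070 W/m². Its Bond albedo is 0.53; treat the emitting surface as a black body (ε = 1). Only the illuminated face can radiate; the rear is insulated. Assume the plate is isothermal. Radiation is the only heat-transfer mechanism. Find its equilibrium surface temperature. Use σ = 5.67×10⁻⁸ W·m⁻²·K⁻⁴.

T ≈ 453 K

At equilibrium, absorbed power = emitted power.
Absorbing cross-section = A = 0.001310 m²; emitting surface = A = 0.001310 m² (ratio 1).
(1−a)S·A_cross = εσ·A_surf·T⁴  ⇒  T⁴ = (1−a)S/(1σ).
T⁴ = 0.470·5070/(1·5.67×10⁻⁸) = 4.203×10¹⁰ K⁴.
T = (4.203×10¹⁰)^(1/4).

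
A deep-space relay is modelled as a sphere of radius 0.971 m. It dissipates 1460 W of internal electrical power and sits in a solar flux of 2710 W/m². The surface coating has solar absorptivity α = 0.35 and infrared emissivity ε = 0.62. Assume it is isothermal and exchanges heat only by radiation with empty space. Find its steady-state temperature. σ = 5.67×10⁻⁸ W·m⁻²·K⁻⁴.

At steady state, absorbed solar power + internal power = radiated power.
Absorbed: α·S·A_cross = 0.35·2710·2.962 = 2809 W (cross-section πr²).
Total input = 2809 + 1460 = 4269 W.
Radiated: εσ·A_surf·T⁴ with A_surf = 4πr² = 11.85 m².
T⁴ = 4269/(0.62·5.67×10⁻⁸·11.85) = 1.025×10¹⁰ K⁴.

T ≈ 318 K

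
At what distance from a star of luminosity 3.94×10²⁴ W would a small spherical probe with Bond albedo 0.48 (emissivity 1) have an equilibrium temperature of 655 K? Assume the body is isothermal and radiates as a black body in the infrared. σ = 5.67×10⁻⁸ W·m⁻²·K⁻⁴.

For an isothermal black-emitting sphere, (1−a)S·πr² = σ·4πr²·T⁴ ⇒ S = 4σT⁴/(1−a).
S = 4·5.67×10⁻⁸·(655)⁴/0.520 = 80280 W/m².
Flux falls as S = L/(4πd²), so d = √(L/(4πS)) = √(3.94×10²⁴/(4π·80280)).

d ≈ 1.98×10⁹ m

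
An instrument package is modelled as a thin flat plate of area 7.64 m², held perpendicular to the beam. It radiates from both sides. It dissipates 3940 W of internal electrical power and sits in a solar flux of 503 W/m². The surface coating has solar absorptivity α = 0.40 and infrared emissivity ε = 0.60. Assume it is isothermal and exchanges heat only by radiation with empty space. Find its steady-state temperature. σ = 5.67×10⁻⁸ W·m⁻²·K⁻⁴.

At steady state, absorbed solar power + internal power = radiated power.
Absorbed: α·S·A_cross = 0.40·503·7.640 = 1537 W (cross-section A).
Total input = 1537 + 3940 = 5477 W.
Radiated: εσ·A_surf·T⁴ with A_surf = 2A = 15.28 m².
T⁴ = 5477/(0.60·5.67×10⁻⁸·15.28) = 1.054×10¹⁰ K⁴.

T ≈ 320 K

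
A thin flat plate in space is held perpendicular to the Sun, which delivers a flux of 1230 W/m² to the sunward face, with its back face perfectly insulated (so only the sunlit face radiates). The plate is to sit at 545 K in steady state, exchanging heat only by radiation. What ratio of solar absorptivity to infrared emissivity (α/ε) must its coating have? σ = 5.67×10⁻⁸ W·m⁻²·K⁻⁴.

α/ε ≈ 4.07

Balance: αS·A = εσ·1A·T⁴ ⇒ α/ε = σT⁴/S.
α/ε = 5.67×10⁻⁸·(545)⁴/1230 = 5.67×10⁻⁸·8.822×10¹⁰/1230.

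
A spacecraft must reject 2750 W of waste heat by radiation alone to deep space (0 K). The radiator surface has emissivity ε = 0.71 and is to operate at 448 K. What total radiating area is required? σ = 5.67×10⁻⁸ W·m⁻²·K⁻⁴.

P = εσA T⁴ ⇒ A = P/(εσT⁴).
T⁴ = 4.028×10¹⁰ K⁴.
A = 2750/(0.71 × 5.67×10⁻⁸ × 4.028×10¹⁰).

A ≈ 1.70 m²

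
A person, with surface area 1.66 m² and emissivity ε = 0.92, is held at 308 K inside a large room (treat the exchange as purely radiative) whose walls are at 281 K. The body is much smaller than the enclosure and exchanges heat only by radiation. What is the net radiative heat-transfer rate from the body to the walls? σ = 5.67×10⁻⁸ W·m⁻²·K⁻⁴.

For a small grey body in a large enclosure: P_net = εσA(T_body⁴ − T_wall⁴).
A = 1.66 m²; T_body⁴ − T_wall⁴ = 8.999×10⁹ − 6.235×10⁹ = 2.764×10⁹ K⁴.
|P_net| = 0.92·5.67×10⁻⁸·1.660·2.764×10⁹.

P_net ≈ 239 W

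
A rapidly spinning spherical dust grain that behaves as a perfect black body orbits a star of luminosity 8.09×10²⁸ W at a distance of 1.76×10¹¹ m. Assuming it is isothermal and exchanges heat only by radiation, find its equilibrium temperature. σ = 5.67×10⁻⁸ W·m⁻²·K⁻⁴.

First find the stellar flux at distance d: S = L/(4πd²) = 8.09×10²⁸/(4π·(1.76×10¹¹)²) = 2.078×10⁵ W/m².
For an isothermal sphere, absorbed (1−a)S·πr² = emitted σ·4πr²·T⁴, so T⁴ = (1−a)S/(4σ).
T⁴ = 1.00·2.078×10⁵/(4·5.67×10⁻⁸) = 9.164×10¹¹ K⁴.

T ≈ 978 K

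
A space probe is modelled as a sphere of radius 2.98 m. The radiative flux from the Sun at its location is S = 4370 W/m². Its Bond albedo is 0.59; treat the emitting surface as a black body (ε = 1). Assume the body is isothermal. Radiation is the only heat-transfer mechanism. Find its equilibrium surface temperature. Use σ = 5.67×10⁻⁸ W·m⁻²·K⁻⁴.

T ≈ 298 K

At equilibrium, absorbed power = emitted power.
Absorbing cross-section = πr² = 27.90 m²; emitting surface = 4πr² = 111.6 m² (ratio 4).
(1−a)S·A_cross = εσ·A_surf·T⁴  ⇒  T⁴ = (1−a)S/(4σ).
T⁴ = 0.410·4370/(4·5.67×10⁻⁸) = 7.900×10⁹ K⁴.
T = (7.900×10⁹)^(1/4).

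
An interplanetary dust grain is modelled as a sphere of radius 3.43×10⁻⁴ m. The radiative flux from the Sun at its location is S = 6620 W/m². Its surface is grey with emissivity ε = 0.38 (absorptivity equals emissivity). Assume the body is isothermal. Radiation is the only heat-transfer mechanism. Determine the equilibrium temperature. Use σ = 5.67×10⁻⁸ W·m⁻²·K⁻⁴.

T ≈ 413 K

At equilibrium, absorbed power = emitted power.
Absorbing cross-section = πr² = 3.696×10⁻⁷ m²; emitting surface = 4πr² = 1.478×10⁻⁶ m² (ratio 4).
εS·A_cross = εσ·A_surf·T⁴  ⇒  T⁴ = S/(4σ)   (ε cancels).
T⁴ = 6620/(4·5.67×10⁻⁸) = 2.919×10¹⁰ K⁴.
T = (2.919×10¹⁰)^(1/4).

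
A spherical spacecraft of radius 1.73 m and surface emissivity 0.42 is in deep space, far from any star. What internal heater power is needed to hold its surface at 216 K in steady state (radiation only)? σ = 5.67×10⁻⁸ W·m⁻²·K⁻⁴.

P ≈ 1950 W

P = εσ·4πr²·T⁴.
4πr² = 37.61 m²; T⁴ = 2.177×10⁹ K⁴.
P = 0.42·5.67×10⁻⁸·37.61·2.177×10⁹.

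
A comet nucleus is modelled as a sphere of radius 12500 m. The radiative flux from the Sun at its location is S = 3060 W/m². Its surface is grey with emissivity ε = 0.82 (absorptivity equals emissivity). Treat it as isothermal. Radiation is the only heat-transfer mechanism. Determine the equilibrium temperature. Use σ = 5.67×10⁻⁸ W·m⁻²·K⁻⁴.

T ≈ 341 K

At equilibrium, absorbed power = emitted power.
Absorbing cross-section = πr² = 4.909×10⁸ m²; emitting surface = 4πr² = 1.963×10⁹ m² (ratio 4).
εS·A_cross = εσ·A_surf·T⁴  ⇒  T⁴ = S/(4σ)   (ε cancels).
T⁴ = 3060/(4·5.67×10⁻⁸) = 1.349×10¹⁰ K⁴.
T = (1.349×10¹⁰)^(1/4).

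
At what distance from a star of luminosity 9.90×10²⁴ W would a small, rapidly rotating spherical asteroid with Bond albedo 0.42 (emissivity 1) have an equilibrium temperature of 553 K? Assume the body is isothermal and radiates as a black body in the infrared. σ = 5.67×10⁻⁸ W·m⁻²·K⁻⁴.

d ≈ 4.64×10⁹ m

For an isothermal black-emitting sphere, (1−a)S·πr² = σ·4πr²·T⁴ ⇒ S = 4σT⁴/(1−a).
S = 4·5.67×10⁻⁸·(553)⁴/0.580 = 36570 W/m².
Flux falls as S = L/(4πd²), so d = √(L/(4πS)) = √(9.90×10²⁴/(4π·36570)).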